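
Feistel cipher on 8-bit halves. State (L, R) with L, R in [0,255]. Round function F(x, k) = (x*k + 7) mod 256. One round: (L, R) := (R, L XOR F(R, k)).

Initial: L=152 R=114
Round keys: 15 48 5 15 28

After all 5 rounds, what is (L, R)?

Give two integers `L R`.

Round 1 (k=15): L=114 R=45
Round 2 (k=48): L=45 R=5
Round 3 (k=5): L=5 R=13
Round 4 (k=15): L=13 R=207
Round 5 (k=28): L=207 R=166

Answer: 207 166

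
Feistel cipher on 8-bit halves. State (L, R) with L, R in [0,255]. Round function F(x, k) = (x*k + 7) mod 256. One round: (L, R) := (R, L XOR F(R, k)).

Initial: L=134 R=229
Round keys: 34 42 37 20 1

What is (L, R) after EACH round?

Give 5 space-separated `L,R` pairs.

Round 1 (k=34): L=229 R=247
Round 2 (k=42): L=247 R=104
Round 3 (k=37): L=104 R=248
Round 4 (k=20): L=248 R=15
Round 5 (k=1): L=15 R=238

Answer: 229,247 247,104 104,248 248,15 15,238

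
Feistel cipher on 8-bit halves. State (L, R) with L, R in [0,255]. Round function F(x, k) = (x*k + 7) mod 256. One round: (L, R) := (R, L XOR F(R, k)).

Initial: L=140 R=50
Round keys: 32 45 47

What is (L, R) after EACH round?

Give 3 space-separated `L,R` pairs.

Answer: 50,203 203,132 132,136

Derivation:
Round 1 (k=32): L=50 R=203
Round 2 (k=45): L=203 R=132
Round 3 (k=47): L=132 R=136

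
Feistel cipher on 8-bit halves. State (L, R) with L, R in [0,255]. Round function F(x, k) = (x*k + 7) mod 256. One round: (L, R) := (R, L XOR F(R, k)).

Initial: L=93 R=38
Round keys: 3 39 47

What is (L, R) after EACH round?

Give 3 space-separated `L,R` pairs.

Answer: 38,36 36,165 165,118

Derivation:
Round 1 (k=3): L=38 R=36
Round 2 (k=39): L=36 R=165
Round 3 (k=47): L=165 R=118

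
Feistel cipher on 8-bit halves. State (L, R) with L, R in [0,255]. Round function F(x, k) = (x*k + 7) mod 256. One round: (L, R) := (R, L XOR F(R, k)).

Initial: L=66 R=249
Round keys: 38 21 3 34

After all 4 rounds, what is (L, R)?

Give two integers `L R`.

Round 1 (k=38): L=249 R=191
Round 2 (k=21): L=191 R=75
Round 3 (k=3): L=75 R=87
Round 4 (k=34): L=87 R=222

Answer: 87 222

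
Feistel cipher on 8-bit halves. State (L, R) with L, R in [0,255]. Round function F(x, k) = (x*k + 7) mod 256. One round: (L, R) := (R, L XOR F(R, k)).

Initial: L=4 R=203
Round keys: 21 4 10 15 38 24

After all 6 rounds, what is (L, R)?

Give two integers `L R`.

Round 1 (k=21): L=203 R=170
Round 2 (k=4): L=170 R=100
Round 3 (k=10): L=100 R=69
Round 4 (k=15): L=69 R=118
Round 5 (k=38): L=118 R=206
Round 6 (k=24): L=206 R=33

Answer: 206 33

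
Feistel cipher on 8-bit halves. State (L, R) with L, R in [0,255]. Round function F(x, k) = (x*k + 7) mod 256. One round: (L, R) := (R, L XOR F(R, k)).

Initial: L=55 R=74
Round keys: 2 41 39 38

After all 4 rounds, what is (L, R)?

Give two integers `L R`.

Round 1 (k=2): L=74 R=172
Round 2 (k=41): L=172 R=217
Round 3 (k=39): L=217 R=186
Round 4 (k=38): L=186 R=122

Answer: 186 122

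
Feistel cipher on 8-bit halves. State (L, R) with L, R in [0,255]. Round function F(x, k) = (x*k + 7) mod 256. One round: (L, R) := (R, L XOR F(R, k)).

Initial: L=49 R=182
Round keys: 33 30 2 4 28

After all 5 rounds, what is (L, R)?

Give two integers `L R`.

Round 1 (k=33): L=182 R=76
Round 2 (k=30): L=76 R=89
Round 3 (k=2): L=89 R=245
Round 4 (k=4): L=245 R=130
Round 5 (k=28): L=130 R=202

Answer: 130 202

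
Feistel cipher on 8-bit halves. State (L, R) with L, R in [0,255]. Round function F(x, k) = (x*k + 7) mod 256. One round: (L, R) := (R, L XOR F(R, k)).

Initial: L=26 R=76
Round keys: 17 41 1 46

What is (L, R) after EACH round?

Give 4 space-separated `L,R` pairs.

Round 1 (k=17): L=76 R=9
Round 2 (k=41): L=9 R=52
Round 3 (k=1): L=52 R=50
Round 4 (k=46): L=50 R=55

Answer: 76,9 9,52 52,50 50,55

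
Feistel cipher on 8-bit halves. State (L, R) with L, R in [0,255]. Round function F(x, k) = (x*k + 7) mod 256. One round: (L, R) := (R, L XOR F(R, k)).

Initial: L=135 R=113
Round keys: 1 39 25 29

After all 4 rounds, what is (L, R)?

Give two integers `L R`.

Round 1 (k=1): L=113 R=255
Round 2 (k=39): L=255 R=145
Round 3 (k=25): L=145 R=207
Round 4 (k=29): L=207 R=235

Answer: 207 235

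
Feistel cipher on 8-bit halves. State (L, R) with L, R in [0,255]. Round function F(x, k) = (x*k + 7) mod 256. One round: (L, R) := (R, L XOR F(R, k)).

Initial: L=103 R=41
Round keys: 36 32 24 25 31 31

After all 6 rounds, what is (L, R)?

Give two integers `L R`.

Round 1 (k=36): L=41 R=172
Round 2 (k=32): L=172 R=174
Round 3 (k=24): L=174 R=251
Round 4 (k=25): L=251 R=36
Round 5 (k=31): L=36 R=152
Round 6 (k=31): L=152 R=75

Answer: 152 75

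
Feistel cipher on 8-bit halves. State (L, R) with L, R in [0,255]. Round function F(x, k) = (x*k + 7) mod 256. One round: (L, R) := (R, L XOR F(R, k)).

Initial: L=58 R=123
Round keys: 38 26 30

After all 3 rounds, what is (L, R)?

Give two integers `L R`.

Answer: 206 88

Derivation:
Round 1 (k=38): L=123 R=115
Round 2 (k=26): L=115 R=206
Round 3 (k=30): L=206 R=88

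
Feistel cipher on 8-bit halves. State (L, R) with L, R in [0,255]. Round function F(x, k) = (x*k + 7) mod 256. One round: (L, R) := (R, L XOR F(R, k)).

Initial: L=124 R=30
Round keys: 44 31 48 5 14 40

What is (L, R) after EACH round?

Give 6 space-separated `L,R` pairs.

Answer: 30,83 83,10 10,180 180,129 129,161 161,174

Derivation:
Round 1 (k=44): L=30 R=83
Round 2 (k=31): L=83 R=10
Round 3 (k=48): L=10 R=180
Round 4 (k=5): L=180 R=129
Round 5 (k=14): L=129 R=161
Round 6 (k=40): L=161 R=174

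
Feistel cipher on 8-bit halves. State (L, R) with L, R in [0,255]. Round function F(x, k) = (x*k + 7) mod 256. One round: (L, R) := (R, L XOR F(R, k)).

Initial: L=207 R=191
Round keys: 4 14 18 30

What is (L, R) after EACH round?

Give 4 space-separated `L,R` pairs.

Answer: 191,204 204,144 144,235 235,1

Derivation:
Round 1 (k=4): L=191 R=204
Round 2 (k=14): L=204 R=144
Round 3 (k=18): L=144 R=235
Round 4 (k=30): L=235 R=1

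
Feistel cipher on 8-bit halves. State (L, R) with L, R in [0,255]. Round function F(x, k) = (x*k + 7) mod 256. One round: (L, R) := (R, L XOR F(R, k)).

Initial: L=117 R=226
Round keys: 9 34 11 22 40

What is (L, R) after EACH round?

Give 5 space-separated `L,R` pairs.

Round 1 (k=9): L=226 R=140
Round 2 (k=34): L=140 R=125
Round 3 (k=11): L=125 R=234
Round 4 (k=22): L=234 R=94
Round 5 (k=40): L=94 R=93

Answer: 226,140 140,125 125,234 234,94 94,93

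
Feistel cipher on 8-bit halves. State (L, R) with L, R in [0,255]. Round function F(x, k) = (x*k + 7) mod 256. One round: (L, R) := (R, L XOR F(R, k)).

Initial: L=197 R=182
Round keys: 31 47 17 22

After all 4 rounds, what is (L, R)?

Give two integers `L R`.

Answer: 72 114

Derivation:
Round 1 (k=31): L=182 R=212
Round 2 (k=47): L=212 R=69
Round 3 (k=17): L=69 R=72
Round 4 (k=22): L=72 R=114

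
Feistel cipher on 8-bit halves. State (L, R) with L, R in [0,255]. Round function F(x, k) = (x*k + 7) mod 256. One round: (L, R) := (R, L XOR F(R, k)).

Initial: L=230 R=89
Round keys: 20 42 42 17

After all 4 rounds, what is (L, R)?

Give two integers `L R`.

Answer: 186 241

Derivation:
Round 1 (k=20): L=89 R=29
Round 2 (k=42): L=29 R=144
Round 3 (k=42): L=144 R=186
Round 4 (k=17): L=186 R=241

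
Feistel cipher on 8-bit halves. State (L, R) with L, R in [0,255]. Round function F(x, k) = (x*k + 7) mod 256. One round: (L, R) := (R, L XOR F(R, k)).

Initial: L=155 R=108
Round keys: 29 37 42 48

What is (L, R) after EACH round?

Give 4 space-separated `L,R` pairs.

Round 1 (k=29): L=108 R=216
Round 2 (k=37): L=216 R=83
Round 3 (k=42): L=83 R=125
Round 4 (k=48): L=125 R=36

Answer: 108,216 216,83 83,125 125,36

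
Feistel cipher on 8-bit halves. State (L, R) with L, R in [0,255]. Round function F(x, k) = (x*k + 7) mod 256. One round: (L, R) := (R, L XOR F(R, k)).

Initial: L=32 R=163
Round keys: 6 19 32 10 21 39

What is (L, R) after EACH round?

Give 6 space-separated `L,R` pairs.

Answer: 163,249 249,33 33,222 222,146 146,223 223,146

Derivation:
Round 1 (k=6): L=163 R=249
Round 2 (k=19): L=249 R=33
Round 3 (k=32): L=33 R=222
Round 4 (k=10): L=222 R=146
Round 5 (k=21): L=146 R=223
Round 6 (k=39): L=223 R=146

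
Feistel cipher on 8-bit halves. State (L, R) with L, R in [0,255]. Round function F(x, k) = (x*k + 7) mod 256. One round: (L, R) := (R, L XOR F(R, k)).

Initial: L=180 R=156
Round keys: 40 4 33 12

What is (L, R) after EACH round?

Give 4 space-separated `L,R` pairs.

Round 1 (k=40): L=156 R=211
Round 2 (k=4): L=211 R=207
Round 3 (k=33): L=207 R=101
Round 4 (k=12): L=101 R=12

Answer: 156,211 211,207 207,101 101,12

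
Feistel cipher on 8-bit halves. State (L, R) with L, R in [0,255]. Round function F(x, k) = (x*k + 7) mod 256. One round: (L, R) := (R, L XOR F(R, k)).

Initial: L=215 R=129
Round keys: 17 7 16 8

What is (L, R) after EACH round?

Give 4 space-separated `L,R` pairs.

Answer: 129,79 79,177 177,88 88,118

Derivation:
Round 1 (k=17): L=129 R=79
Round 2 (k=7): L=79 R=177
Round 3 (k=16): L=177 R=88
Round 4 (k=8): L=88 R=118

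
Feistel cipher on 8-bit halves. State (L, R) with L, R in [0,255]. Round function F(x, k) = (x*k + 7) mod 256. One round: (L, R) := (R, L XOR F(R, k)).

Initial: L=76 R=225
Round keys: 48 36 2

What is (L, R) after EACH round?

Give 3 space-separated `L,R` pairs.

Answer: 225,123 123,178 178,16

Derivation:
Round 1 (k=48): L=225 R=123
Round 2 (k=36): L=123 R=178
Round 3 (k=2): L=178 R=16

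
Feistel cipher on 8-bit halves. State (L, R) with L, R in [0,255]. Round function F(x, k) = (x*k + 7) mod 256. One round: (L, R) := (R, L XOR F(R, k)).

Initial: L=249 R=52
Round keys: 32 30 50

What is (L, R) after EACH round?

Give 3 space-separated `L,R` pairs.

Round 1 (k=32): L=52 R=126
Round 2 (k=30): L=126 R=255
Round 3 (k=50): L=255 R=171

Answer: 52,126 126,255 255,171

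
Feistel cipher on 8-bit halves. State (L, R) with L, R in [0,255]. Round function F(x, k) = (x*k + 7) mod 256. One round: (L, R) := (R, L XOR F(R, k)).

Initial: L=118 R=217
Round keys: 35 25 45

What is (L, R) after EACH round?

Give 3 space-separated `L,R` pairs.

Answer: 217,196 196,242 242,85

Derivation:
Round 1 (k=35): L=217 R=196
Round 2 (k=25): L=196 R=242
Round 3 (k=45): L=242 R=85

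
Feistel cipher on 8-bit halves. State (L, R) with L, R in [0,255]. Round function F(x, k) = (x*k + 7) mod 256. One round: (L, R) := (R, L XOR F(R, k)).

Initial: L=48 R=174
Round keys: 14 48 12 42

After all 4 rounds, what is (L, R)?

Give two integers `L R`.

Answer: 8 238

Derivation:
Round 1 (k=14): L=174 R=187
Round 2 (k=48): L=187 R=185
Round 3 (k=12): L=185 R=8
Round 4 (k=42): L=8 R=238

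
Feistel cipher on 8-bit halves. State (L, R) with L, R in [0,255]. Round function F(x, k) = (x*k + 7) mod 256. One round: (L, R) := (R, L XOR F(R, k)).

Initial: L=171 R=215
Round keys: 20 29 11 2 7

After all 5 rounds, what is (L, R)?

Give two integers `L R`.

Answer: 157 53

Derivation:
Round 1 (k=20): L=215 R=120
Round 2 (k=29): L=120 R=72
Round 3 (k=11): L=72 R=103
Round 4 (k=2): L=103 R=157
Round 5 (k=7): L=157 R=53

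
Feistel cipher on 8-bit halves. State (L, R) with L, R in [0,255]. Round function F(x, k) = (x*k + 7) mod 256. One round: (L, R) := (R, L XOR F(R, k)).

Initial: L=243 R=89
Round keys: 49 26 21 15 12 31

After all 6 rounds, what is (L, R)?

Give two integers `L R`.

Answer: 171 151

Derivation:
Round 1 (k=49): L=89 R=227
Round 2 (k=26): L=227 R=76
Round 3 (k=21): L=76 R=160
Round 4 (k=15): L=160 R=43
Round 5 (k=12): L=43 R=171
Round 6 (k=31): L=171 R=151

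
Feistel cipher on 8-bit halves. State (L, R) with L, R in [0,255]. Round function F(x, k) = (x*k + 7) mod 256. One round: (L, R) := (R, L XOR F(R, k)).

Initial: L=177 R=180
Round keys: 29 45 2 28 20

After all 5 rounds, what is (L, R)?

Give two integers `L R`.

Round 1 (k=29): L=180 R=218
Round 2 (k=45): L=218 R=237
Round 3 (k=2): L=237 R=59
Round 4 (k=28): L=59 R=150
Round 5 (k=20): L=150 R=132

Answer: 150 132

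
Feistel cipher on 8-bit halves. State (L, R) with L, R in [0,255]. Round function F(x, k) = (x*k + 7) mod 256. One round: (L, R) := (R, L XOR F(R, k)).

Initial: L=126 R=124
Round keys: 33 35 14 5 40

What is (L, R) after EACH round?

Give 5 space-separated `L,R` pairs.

Answer: 124,125 125,98 98,30 30,255 255,193

Derivation:
Round 1 (k=33): L=124 R=125
Round 2 (k=35): L=125 R=98
Round 3 (k=14): L=98 R=30
Round 4 (k=5): L=30 R=255
Round 5 (k=40): L=255 R=193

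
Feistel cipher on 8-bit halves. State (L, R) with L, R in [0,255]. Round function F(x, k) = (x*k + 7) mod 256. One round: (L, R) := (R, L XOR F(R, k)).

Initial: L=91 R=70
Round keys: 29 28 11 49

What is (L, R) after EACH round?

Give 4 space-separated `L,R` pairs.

Answer: 70,174 174,73 73,132 132,2

Derivation:
Round 1 (k=29): L=70 R=174
Round 2 (k=28): L=174 R=73
Round 3 (k=11): L=73 R=132
Round 4 (k=49): L=132 R=2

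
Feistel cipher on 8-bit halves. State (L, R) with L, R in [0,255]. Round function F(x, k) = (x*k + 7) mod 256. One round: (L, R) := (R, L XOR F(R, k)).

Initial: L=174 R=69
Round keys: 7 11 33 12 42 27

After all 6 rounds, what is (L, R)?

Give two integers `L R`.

Answer: 224 162

Derivation:
Round 1 (k=7): L=69 R=68
Round 2 (k=11): L=68 R=182
Round 3 (k=33): L=182 R=57
Round 4 (k=12): L=57 R=5
Round 5 (k=42): L=5 R=224
Round 6 (k=27): L=224 R=162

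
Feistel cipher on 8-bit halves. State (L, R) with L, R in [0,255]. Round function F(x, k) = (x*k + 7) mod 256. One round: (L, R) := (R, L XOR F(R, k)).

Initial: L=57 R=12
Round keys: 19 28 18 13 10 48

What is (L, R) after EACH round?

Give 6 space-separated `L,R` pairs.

Answer: 12,210 210,243 243,207 207,121 121,14 14,222

Derivation:
Round 1 (k=19): L=12 R=210
Round 2 (k=28): L=210 R=243
Round 3 (k=18): L=243 R=207
Round 4 (k=13): L=207 R=121
Round 5 (k=10): L=121 R=14
Round 6 (k=48): L=14 R=222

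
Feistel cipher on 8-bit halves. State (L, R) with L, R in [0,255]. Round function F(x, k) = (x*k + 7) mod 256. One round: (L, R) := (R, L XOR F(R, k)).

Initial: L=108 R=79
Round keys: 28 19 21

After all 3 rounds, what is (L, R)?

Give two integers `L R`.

Answer: 131 1

Derivation:
Round 1 (k=28): L=79 R=199
Round 2 (k=19): L=199 R=131
Round 3 (k=21): L=131 R=1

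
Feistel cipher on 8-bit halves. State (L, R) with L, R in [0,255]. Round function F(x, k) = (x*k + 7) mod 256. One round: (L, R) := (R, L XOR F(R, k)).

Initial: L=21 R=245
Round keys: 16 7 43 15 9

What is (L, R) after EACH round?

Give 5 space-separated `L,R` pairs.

Round 1 (k=16): L=245 R=66
Round 2 (k=7): L=66 R=32
Round 3 (k=43): L=32 R=37
Round 4 (k=15): L=37 R=18
Round 5 (k=9): L=18 R=140

Answer: 245,66 66,32 32,37 37,18 18,140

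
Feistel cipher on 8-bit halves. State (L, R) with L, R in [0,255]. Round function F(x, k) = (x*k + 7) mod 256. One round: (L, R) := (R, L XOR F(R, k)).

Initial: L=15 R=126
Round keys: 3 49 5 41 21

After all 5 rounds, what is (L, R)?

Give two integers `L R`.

Answer: 60 3

Derivation:
Round 1 (k=3): L=126 R=142
Round 2 (k=49): L=142 R=75
Round 3 (k=5): L=75 R=240
Round 4 (k=41): L=240 R=60
Round 5 (k=21): L=60 R=3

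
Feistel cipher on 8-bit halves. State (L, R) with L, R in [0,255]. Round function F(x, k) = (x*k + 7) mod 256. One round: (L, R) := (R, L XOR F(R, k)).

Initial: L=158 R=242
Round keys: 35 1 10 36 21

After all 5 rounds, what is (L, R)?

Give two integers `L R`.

Answer: 47 214

Derivation:
Round 1 (k=35): L=242 R=131
Round 2 (k=1): L=131 R=120
Round 3 (k=10): L=120 R=52
Round 4 (k=36): L=52 R=47
Round 5 (k=21): L=47 R=214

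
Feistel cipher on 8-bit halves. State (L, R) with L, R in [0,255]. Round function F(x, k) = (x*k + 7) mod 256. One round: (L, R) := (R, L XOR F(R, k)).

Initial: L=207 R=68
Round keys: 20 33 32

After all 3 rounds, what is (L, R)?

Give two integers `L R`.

Answer: 219 255

Derivation:
Round 1 (k=20): L=68 R=152
Round 2 (k=33): L=152 R=219
Round 3 (k=32): L=219 R=255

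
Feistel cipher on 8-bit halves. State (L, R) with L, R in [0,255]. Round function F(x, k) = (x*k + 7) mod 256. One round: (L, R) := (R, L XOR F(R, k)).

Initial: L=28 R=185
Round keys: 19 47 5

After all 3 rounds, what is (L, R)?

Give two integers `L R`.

Answer: 112 233

Derivation:
Round 1 (k=19): L=185 R=222
Round 2 (k=47): L=222 R=112
Round 3 (k=5): L=112 R=233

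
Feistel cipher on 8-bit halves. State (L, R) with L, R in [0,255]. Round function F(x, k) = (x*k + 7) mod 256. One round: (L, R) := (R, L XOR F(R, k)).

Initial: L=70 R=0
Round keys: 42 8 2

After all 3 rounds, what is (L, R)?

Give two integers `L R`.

Answer: 15 100

Derivation:
Round 1 (k=42): L=0 R=65
Round 2 (k=8): L=65 R=15
Round 3 (k=2): L=15 R=100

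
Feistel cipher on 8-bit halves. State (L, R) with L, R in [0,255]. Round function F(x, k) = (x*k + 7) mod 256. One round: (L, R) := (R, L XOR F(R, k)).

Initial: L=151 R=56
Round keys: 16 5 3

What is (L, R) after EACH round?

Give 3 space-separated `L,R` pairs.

Answer: 56,16 16,111 111,68

Derivation:
Round 1 (k=16): L=56 R=16
Round 2 (k=5): L=16 R=111
Round 3 (k=3): L=111 R=68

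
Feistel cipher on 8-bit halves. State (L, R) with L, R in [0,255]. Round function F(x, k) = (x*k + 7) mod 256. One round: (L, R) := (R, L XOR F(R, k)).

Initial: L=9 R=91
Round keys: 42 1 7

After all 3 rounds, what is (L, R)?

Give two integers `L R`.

Round 1 (k=42): L=91 R=252
Round 2 (k=1): L=252 R=88
Round 3 (k=7): L=88 R=147

Answer: 88 147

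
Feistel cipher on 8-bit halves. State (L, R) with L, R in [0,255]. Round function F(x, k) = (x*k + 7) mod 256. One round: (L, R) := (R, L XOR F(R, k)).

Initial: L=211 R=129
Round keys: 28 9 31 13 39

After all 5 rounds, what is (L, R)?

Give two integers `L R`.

Round 1 (k=28): L=129 R=240
Round 2 (k=9): L=240 R=246
Round 3 (k=31): L=246 R=33
Round 4 (k=13): L=33 R=66
Round 5 (k=39): L=66 R=52

Answer: 66 52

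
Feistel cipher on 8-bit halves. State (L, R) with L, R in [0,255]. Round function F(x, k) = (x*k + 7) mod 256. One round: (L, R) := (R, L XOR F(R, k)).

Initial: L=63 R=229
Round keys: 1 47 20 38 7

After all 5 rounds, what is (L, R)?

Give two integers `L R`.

Round 1 (k=1): L=229 R=211
Round 2 (k=47): L=211 R=33
Round 3 (k=20): L=33 R=72
Round 4 (k=38): L=72 R=150
Round 5 (k=7): L=150 R=105

Answer: 150 105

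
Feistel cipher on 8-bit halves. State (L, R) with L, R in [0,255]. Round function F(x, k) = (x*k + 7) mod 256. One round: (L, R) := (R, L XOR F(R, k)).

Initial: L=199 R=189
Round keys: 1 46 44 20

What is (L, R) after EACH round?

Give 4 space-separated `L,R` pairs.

Answer: 189,3 3,44 44,148 148,187

Derivation:
Round 1 (k=1): L=189 R=3
Round 2 (k=46): L=3 R=44
Round 3 (k=44): L=44 R=148
Round 4 (k=20): L=148 R=187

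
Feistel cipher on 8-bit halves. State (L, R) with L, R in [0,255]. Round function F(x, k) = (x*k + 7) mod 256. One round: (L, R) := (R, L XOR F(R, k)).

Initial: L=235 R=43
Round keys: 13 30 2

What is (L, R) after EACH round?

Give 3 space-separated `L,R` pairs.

Round 1 (k=13): L=43 R=221
Round 2 (k=30): L=221 R=198
Round 3 (k=2): L=198 R=78

Answer: 43,221 221,198 198,78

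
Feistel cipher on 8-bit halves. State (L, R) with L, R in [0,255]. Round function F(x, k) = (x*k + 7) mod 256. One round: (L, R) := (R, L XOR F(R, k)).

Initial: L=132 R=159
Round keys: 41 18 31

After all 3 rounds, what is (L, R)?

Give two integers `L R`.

Round 1 (k=41): L=159 R=250
Round 2 (k=18): L=250 R=4
Round 3 (k=31): L=4 R=121

Answer: 4 121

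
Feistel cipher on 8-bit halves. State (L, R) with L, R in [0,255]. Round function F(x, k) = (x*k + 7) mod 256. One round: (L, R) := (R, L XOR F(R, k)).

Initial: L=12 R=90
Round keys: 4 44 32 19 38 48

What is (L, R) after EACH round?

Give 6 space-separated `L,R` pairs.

Answer: 90,99 99,81 81,68 68,66 66,151 151,21

Derivation:
Round 1 (k=4): L=90 R=99
Round 2 (k=44): L=99 R=81
Round 3 (k=32): L=81 R=68
Round 4 (k=19): L=68 R=66
Round 5 (k=38): L=66 R=151
Round 6 (k=48): L=151 R=21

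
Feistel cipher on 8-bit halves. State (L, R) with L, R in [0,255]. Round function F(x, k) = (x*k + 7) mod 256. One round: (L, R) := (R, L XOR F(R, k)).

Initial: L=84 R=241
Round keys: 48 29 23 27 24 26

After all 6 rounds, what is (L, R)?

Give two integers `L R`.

Round 1 (k=48): L=241 R=99
Round 2 (k=29): L=99 R=207
Round 3 (k=23): L=207 R=195
Round 4 (k=27): L=195 R=87
Round 5 (k=24): L=87 R=236
Round 6 (k=26): L=236 R=168

Answer: 236 168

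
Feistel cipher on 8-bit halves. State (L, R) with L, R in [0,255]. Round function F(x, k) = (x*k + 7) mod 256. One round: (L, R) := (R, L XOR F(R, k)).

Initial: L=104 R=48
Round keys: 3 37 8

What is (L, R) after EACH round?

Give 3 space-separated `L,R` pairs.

Answer: 48,255 255,210 210,104

Derivation:
Round 1 (k=3): L=48 R=255
Round 2 (k=37): L=255 R=210
Round 3 (k=8): L=210 R=104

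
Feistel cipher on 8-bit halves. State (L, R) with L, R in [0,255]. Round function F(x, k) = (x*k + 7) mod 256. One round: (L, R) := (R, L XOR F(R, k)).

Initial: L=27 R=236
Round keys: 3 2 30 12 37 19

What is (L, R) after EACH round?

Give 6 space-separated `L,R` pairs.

Round 1 (k=3): L=236 R=208
Round 2 (k=2): L=208 R=75
Round 3 (k=30): L=75 R=1
Round 4 (k=12): L=1 R=88
Round 5 (k=37): L=88 R=190
Round 6 (k=19): L=190 R=121

Answer: 236,208 208,75 75,1 1,88 88,190 190,121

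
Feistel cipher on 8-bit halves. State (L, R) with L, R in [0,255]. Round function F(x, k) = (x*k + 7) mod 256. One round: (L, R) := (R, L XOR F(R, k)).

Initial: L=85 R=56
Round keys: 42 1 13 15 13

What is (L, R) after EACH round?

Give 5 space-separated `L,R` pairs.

Answer: 56,98 98,81 81,70 70,112 112,241

Derivation:
Round 1 (k=42): L=56 R=98
Round 2 (k=1): L=98 R=81
Round 3 (k=13): L=81 R=70
Round 4 (k=15): L=70 R=112
Round 5 (k=13): L=112 R=241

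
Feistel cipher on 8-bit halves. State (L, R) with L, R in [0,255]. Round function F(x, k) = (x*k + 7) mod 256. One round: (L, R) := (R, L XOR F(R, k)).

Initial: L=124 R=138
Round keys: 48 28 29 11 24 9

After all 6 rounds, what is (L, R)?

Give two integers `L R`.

Answer: 240 106

Derivation:
Round 1 (k=48): L=138 R=155
Round 2 (k=28): L=155 R=113
Round 3 (k=29): L=113 R=79
Round 4 (k=11): L=79 R=29
Round 5 (k=24): L=29 R=240
Round 6 (k=9): L=240 R=106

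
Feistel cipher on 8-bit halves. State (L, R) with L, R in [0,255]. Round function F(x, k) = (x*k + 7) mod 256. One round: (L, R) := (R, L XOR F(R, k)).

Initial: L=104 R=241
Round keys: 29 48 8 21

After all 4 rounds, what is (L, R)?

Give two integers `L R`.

Answer: 139 216

Derivation:
Round 1 (k=29): L=241 R=60
Round 2 (k=48): L=60 R=182
Round 3 (k=8): L=182 R=139
Round 4 (k=21): L=139 R=216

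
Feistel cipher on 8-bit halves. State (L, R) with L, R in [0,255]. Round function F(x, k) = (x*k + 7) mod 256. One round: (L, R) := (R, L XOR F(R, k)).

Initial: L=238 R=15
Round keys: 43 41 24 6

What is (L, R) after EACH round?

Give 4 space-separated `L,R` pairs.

Round 1 (k=43): L=15 R=98
Round 2 (k=41): L=98 R=182
Round 3 (k=24): L=182 R=117
Round 4 (k=6): L=117 R=115

Answer: 15,98 98,182 182,117 117,115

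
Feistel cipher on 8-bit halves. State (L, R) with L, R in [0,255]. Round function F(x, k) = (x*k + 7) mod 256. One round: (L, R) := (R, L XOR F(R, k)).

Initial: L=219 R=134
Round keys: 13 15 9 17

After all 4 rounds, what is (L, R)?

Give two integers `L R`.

Round 1 (k=13): L=134 R=14
Round 2 (k=15): L=14 R=95
Round 3 (k=9): L=95 R=80
Round 4 (k=17): L=80 R=8

Answer: 80 8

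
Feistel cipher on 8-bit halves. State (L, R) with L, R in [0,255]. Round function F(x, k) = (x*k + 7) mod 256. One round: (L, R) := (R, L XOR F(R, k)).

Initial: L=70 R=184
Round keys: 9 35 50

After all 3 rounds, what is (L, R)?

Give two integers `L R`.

Round 1 (k=9): L=184 R=57
Round 2 (k=35): L=57 R=106
Round 3 (k=50): L=106 R=130

Answer: 106 130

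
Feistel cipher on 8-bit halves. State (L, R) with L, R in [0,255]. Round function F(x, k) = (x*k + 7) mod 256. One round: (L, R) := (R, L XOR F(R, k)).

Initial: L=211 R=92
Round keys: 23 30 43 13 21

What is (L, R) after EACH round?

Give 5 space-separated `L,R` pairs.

Round 1 (k=23): L=92 R=152
Round 2 (k=30): L=152 R=139
Round 3 (k=43): L=139 R=248
Round 4 (k=13): L=248 R=20
Round 5 (k=21): L=20 R=83

Answer: 92,152 152,139 139,248 248,20 20,83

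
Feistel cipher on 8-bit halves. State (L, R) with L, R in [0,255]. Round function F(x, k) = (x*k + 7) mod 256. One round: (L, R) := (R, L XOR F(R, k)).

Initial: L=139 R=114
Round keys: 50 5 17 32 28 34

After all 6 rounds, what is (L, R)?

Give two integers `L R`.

Round 1 (k=50): L=114 R=192
Round 2 (k=5): L=192 R=181
Round 3 (k=17): L=181 R=204
Round 4 (k=32): L=204 R=50
Round 5 (k=28): L=50 R=179
Round 6 (k=34): L=179 R=255

Answer: 179 255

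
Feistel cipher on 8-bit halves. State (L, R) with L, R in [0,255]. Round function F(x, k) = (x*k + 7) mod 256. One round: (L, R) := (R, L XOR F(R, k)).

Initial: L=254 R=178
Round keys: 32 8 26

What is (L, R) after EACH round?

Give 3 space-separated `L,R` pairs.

Round 1 (k=32): L=178 R=185
Round 2 (k=8): L=185 R=125
Round 3 (k=26): L=125 R=0

Answer: 178,185 185,125 125,0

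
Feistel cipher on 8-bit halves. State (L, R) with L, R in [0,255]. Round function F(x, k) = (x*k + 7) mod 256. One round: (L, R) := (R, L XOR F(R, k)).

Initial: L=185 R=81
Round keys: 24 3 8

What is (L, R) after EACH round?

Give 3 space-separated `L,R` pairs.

Answer: 81,38 38,40 40,97

Derivation:
Round 1 (k=24): L=81 R=38
Round 2 (k=3): L=38 R=40
Round 3 (k=8): L=40 R=97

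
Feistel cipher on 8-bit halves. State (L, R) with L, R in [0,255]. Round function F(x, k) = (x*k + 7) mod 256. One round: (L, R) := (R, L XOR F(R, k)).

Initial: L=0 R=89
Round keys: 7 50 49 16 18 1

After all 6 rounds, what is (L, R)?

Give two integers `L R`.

Round 1 (k=7): L=89 R=118
Round 2 (k=50): L=118 R=74
Round 3 (k=49): L=74 R=71
Round 4 (k=16): L=71 R=61
Round 5 (k=18): L=61 R=22
Round 6 (k=1): L=22 R=32

Answer: 22 32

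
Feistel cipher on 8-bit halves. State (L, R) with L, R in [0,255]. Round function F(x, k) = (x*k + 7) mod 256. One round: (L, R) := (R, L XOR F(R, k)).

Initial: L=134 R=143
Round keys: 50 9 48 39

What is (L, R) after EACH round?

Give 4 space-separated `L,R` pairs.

Round 1 (k=50): L=143 R=115
Round 2 (k=9): L=115 R=157
Round 3 (k=48): L=157 R=4
Round 4 (k=39): L=4 R=62

Answer: 143,115 115,157 157,4 4,62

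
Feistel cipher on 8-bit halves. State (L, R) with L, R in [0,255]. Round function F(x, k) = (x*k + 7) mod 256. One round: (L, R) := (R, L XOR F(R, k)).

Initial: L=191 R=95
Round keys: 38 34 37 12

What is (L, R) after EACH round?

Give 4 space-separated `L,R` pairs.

Answer: 95,158 158,92 92,205 205,255

Derivation:
Round 1 (k=38): L=95 R=158
Round 2 (k=34): L=158 R=92
Round 3 (k=37): L=92 R=205
Round 4 (k=12): L=205 R=255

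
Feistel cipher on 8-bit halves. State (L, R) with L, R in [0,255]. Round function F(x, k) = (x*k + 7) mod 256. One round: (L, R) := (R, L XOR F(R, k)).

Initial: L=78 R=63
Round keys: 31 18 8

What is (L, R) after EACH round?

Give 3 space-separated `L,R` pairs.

Answer: 63,230 230,12 12,129

Derivation:
Round 1 (k=31): L=63 R=230
Round 2 (k=18): L=230 R=12
Round 3 (k=8): L=12 R=129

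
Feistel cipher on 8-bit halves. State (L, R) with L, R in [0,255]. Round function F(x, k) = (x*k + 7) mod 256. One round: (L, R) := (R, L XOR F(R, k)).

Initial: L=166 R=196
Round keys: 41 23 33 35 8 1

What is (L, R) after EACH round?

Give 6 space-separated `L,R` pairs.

Round 1 (k=41): L=196 R=205
Round 2 (k=23): L=205 R=182
Round 3 (k=33): L=182 R=176
Round 4 (k=35): L=176 R=161
Round 5 (k=8): L=161 R=191
Round 6 (k=1): L=191 R=103

Answer: 196,205 205,182 182,176 176,161 161,191 191,103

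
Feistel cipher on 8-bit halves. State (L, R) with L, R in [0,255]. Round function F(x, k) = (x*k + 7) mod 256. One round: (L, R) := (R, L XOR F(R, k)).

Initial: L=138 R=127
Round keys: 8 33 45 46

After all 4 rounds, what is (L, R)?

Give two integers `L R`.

Answer: 27 130

Derivation:
Round 1 (k=8): L=127 R=117
Round 2 (k=33): L=117 R=99
Round 3 (k=45): L=99 R=27
Round 4 (k=46): L=27 R=130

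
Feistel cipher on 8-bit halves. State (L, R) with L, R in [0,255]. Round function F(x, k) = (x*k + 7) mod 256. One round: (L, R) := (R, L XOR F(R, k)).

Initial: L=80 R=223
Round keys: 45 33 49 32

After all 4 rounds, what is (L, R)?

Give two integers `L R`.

Round 1 (k=45): L=223 R=106
Round 2 (k=33): L=106 R=110
Round 3 (k=49): L=110 R=127
Round 4 (k=32): L=127 R=137

Answer: 127 137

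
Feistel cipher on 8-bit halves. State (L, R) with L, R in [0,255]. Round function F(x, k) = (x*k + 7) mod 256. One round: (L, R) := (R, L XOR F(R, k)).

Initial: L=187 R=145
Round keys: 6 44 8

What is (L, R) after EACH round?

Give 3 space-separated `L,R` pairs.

Answer: 145,214 214,94 94,33

Derivation:
Round 1 (k=6): L=145 R=214
Round 2 (k=44): L=214 R=94
Round 3 (k=8): L=94 R=33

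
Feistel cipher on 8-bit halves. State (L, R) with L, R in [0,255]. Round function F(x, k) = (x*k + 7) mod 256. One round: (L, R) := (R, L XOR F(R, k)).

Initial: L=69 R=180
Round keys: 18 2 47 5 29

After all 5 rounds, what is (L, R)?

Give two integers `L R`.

Answer: 254 79

Derivation:
Round 1 (k=18): L=180 R=234
Round 2 (k=2): L=234 R=111
Round 3 (k=47): L=111 R=130
Round 4 (k=5): L=130 R=254
Round 5 (k=29): L=254 R=79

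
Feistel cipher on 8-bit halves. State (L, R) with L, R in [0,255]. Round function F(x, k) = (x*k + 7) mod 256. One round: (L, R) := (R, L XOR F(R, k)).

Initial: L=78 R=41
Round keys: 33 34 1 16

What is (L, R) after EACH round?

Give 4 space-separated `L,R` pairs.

Answer: 41,30 30,42 42,47 47,221

Derivation:
Round 1 (k=33): L=41 R=30
Round 2 (k=34): L=30 R=42
Round 3 (k=1): L=42 R=47
Round 4 (k=16): L=47 R=221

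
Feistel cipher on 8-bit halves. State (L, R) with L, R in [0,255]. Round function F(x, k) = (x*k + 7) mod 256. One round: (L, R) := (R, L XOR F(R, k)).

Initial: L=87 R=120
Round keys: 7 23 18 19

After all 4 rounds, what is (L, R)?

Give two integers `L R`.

Round 1 (k=7): L=120 R=24
Round 2 (k=23): L=24 R=87
Round 3 (k=18): L=87 R=61
Round 4 (k=19): L=61 R=217

Answer: 61 217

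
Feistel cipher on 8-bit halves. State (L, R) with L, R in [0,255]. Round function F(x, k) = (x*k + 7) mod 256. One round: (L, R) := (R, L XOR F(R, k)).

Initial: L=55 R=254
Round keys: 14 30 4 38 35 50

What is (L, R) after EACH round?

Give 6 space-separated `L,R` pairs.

Answer: 254,220 220,49 49,23 23,64 64,208 208,231

Derivation:
Round 1 (k=14): L=254 R=220
Round 2 (k=30): L=220 R=49
Round 3 (k=4): L=49 R=23
Round 4 (k=38): L=23 R=64
Round 5 (k=35): L=64 R=208
Round 6 (k=50): L=208 R=231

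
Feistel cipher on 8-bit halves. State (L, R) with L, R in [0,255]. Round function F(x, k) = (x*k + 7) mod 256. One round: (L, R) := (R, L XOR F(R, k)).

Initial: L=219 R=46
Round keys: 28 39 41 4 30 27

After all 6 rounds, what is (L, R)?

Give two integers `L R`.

Answer: 203 106

Derivation:
Round 1 (k=28): L=46 R=212
Round 2 (k=39): L=212 R=125
Round 3 (k=41): L=125 R=216
Round 4 (k=4): L=216 R=26
Round 5 (k=30): L=26 R=203
Round 6 (k=27): L=203 R=106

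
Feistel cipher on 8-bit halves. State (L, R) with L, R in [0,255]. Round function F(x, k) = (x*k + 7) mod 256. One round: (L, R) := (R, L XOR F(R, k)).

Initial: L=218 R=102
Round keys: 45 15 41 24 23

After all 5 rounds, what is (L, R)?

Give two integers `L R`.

Answer: 89 204

Derivation:
Round 1 (k=45): L=102 R=47
Round 2 (k=15): L=47 R=174
Round 3 (k=41): L=174 R=202
Round 4 (k=24): L=202 R=89
Round 5 (k=23): L=89 R=204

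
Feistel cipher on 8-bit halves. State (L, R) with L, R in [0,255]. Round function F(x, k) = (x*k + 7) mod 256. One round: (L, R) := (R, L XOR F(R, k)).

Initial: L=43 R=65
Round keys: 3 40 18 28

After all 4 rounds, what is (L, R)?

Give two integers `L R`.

Answer: 34 209

Derivation:
Round 1 (k=3): L=65 R=225
Round 2 (k=40): L=225 R=110
Round 3 (k=18): L=110 R=34
Round 4 (k=28): L=34 R=209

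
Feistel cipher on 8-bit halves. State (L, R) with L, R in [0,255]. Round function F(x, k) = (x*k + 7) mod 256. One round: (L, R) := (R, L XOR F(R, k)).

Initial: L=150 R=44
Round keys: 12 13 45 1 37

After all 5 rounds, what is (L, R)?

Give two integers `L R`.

Answer: 93 166

Derivation:
Round 1 (k=12): L=44 R=129
Round 2 (k=13): L=129 R=184
Round 3 (k=45): L=184 R=222
Round 4 (k=1): L=222 R=93
Round 5 (k=37): L=93 R=166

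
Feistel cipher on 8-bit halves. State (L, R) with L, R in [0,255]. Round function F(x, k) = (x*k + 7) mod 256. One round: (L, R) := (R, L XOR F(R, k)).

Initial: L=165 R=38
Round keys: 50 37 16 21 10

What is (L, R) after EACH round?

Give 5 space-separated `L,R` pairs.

Answer: 38,214 214,211 211,225 225,175 175,60

Derivation:
Round 1 (k=50): L=38 R=214
Round 2 (k=37): L=214 R=211
Round 3 (k=16): L=211 R=225
Round 4 (k=21): L=225 R=175
Round 5 (k=10): L=175 R=60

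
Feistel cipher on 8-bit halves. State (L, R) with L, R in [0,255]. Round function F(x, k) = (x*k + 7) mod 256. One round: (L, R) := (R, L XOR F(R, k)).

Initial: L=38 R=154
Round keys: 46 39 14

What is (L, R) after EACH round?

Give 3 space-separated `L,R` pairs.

Answer: 154,149 149,32 32,82

Derivation:
Round 1 (k=46): L=154 R=149
Round 2 (k=39): L=149 R=32
Round 3 (k=14): L=32 R=82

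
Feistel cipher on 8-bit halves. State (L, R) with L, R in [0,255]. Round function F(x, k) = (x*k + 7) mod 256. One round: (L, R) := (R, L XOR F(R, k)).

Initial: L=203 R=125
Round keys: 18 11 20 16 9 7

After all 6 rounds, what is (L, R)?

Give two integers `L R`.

Answer: 243 35

Derivation:
Round 1 (k=18): L=125 R=26
Round 2 (k=11): L=26 R=88
Round 3 (k=20): L=88 R=253
Round 4 (k=16): L=253 R=143
Round 5 (k=9): L=143 R=243
Round 6 (k=7): L=243 R=35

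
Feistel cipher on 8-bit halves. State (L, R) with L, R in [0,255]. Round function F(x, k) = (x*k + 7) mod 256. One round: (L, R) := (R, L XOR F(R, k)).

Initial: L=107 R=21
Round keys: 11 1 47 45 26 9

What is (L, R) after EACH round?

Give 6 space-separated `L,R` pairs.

Round 1 (k=11): L=21 R=133
Round 2 (k=1): L=133 R=153
Round 3 (k=47): L=153 R=155
Round 4 (k=45): L=155 R=223
Round 5 (k=26): L=223 R=54
Round 6 (k=9): L=54 R=50

Answer: 21,133 133,153 153,155 155,223 223,54 54,50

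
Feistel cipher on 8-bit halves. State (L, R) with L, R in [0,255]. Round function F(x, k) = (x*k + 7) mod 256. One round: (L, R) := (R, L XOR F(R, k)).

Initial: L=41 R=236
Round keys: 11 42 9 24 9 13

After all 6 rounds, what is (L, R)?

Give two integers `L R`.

Answer: 163 30

Derivation:
Round 1 (k=11): L=236 R=2
Round 2 (k=42): L=2 R=183
Round 3 (k=9): L=183 R=116
Round 4 (k=24): L=116 R=80
Round 5 (k=9): L=80 R=163
Round 6 (k=13): L=163 R=30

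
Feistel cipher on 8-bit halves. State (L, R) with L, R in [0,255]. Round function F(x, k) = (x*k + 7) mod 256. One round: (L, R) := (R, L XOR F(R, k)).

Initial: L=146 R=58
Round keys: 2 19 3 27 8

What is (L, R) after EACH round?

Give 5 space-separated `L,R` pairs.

Round 1 (k=2): L=58 R=233
Round 2 (k=19): L=233 R=104
Round 3 (k=3): L=104 R=214
Round 4 (k=27): L=214 R=241
Round 5 (k=8): L=241 R=89

Answer: 58,233 233,104 104,214 214,241 241,89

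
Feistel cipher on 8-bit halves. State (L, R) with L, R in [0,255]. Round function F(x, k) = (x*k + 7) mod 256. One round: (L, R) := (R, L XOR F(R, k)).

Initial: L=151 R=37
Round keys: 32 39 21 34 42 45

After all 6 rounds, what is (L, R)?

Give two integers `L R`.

Answer: 228 160

Derivation:
Round 1 (k=32): L=37 R=48
Round 2 (k=39): L=48 R=114
Round 3 (k=21): L=114 R=81
Round 4 (k=34): L=81 R=187
Round 5 (k=42): L=187 R=228
Round 6 (k=45): L=228 R=160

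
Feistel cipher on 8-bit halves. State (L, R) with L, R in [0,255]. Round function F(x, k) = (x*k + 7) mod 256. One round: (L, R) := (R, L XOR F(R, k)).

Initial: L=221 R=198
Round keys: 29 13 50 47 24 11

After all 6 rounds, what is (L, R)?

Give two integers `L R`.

Round 1 (k=29): L=198 R=168
Round 2 (k=13): L=168 R=73
Round 3 (k=50): L=73 R=225
Round 4 (k=47): L=225 R=31
Round 5 (k=24): L=31 R=14
Round 6 (k=11): L=14 R=190

Answer: 14 190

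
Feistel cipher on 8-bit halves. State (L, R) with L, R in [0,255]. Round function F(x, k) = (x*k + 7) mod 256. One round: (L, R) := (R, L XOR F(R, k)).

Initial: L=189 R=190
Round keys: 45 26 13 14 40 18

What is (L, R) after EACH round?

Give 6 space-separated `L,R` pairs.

Answer: 190,208 208,153 153,28 28,22 22,107 107,155

Derivation:
Round 1 (k=45): L=190 R=208
Round 2 (k=26): L=208 R=153
Round 3 (k=13): L=153 R=28
Round 4 (k=14): L=28 R=22
Round 5 (k=40): L=22 R=107
Round 6 (k=18): L=107 R=155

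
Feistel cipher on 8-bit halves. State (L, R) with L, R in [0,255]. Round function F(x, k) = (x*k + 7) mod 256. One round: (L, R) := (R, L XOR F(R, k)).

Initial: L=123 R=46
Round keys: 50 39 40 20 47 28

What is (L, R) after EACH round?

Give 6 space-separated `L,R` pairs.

Round 1 (k=50): L=46 R=120
Round 2 (k=39): L=120 R=97
Round 3 (k=40): L=97 R=87
Round 4 (k=20): L=87 R=178
Round 5 (k=47): L=178 R=226
Round 6 (k=28): L=226 R=13

Answer: 46,120 120,97 97,87 87,178 178,226 226,13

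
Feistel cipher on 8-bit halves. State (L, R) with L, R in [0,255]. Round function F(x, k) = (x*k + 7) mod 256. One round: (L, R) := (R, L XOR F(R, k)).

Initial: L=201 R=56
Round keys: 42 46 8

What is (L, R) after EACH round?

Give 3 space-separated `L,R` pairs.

Answer: 56,254 254,147 147,97

Derivation:
Round 1 (k=42): L=56 R=254
Round 2 (k=46): L=254 R=147
Round 3 (k=8): L=147 R=97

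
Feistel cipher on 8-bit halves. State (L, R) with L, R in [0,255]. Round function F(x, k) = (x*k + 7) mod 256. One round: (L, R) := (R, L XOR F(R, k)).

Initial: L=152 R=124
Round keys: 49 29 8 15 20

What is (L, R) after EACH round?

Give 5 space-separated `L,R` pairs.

Answer: 124,91 91,42 42,12 12,145 145,87

Derivation:
Round 1 (k=49): L=124 R=91
Round 2 (k=29): L=91 R=42
Round 3 (k=8): L=42 R=12
Round 4 (k=15): L=12 R=145
Round 5 (k=20): L=145 R=87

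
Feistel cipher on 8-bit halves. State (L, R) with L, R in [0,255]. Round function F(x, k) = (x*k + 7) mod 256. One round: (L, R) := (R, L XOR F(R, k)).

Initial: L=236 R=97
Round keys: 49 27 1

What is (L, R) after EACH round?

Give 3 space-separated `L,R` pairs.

Answer: 97,116 116,34 34,93

Derivation:
Round 1 (k=49): L=97 R=116
Round 2 (k=27): L=116 R=34
Round 3 (k=1): L=34 R=93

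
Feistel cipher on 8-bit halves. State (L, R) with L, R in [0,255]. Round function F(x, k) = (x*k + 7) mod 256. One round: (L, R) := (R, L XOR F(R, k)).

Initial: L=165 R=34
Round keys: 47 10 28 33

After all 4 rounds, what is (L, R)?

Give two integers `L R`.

Answer: 243 191

Derivation:
Round 1 (k=47): L=34 R=224
Round 2 (k=10): L=224 R=229
Round 3 (k=28): L=229 R=243
Round 4 (k=33): L=243 R=191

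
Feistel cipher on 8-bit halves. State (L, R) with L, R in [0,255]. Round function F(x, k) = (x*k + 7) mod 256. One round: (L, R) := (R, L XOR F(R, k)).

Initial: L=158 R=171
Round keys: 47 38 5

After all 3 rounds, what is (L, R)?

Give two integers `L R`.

Round 1 (k=47): L=171 R=242
Round 2 (k=38): L=242 R=88
Round 3 (k=5): L=88 R=77

Answer: 88 77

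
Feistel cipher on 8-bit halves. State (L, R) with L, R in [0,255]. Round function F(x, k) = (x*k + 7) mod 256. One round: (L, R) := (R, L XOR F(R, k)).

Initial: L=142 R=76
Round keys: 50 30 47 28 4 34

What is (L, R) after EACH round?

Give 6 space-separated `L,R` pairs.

Round 1 (k=50): L=76 R=81
Round 2 (k=30): L=81 R=201
Round 3 (k=47): L=201 R=191
Round 4 (k=28): L=191 R=34
Round 5 (k=4): L=34 R=48
Round 6 (k=34): L=48 R=69

Answer: 76,81 81,201 201,191 191,34 34,48 48,69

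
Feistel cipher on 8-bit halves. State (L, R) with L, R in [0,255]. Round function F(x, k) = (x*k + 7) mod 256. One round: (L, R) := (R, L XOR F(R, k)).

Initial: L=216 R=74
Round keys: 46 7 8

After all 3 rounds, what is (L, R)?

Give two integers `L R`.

Answer: 158 124

Derivation:
Round 1 (k=46): L=74 R=139
Round 2 (k=7): L=139 R=158
Round 3 (k=8): L=158 R=124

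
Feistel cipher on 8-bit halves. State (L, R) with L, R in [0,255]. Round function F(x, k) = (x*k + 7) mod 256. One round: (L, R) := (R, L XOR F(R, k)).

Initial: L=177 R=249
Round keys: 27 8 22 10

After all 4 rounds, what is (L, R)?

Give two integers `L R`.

Round 1 (k=27): L=249 R=251
Round 2 (k=8): L=251 R=38
Round 3 (k=22): L=38 R=176
Round 4 (k=10): L=176 R=193

Answer: 176 193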